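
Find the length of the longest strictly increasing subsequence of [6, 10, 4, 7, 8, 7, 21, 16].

4

Scanning left to right, the best length ending at each element is: 6→1, 10→2, 4→1, 7→2, 8→3, 7→2, 21→4, 16→4.
So the longest increasing subsequence has length 4, e.g. 6, 7, 8, 21.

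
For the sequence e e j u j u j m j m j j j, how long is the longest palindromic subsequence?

9

One longest palindromic subsequence is jjjmjmjjj (positions 3,5,7,8,9,10,11,12,13); it reads the same forward and backward, and the interval DP gives dp[1][13] = 9.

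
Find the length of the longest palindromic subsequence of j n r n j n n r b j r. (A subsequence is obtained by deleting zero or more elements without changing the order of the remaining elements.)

7

One longest palindromic subsequence is jrnnnrj (positions 1,3,4,6,7,8,10); it reads the same forward and backward, and the interval DP gives dp[1][11] = 7.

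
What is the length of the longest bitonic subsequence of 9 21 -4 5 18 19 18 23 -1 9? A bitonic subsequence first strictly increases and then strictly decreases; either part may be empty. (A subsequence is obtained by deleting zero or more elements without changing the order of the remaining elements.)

One longest bitonic subsequence is -4, 5, 18, 19, 18, 9 (positions 3,4,5,6,7,10): it rises to 19 then falls. Length 6 is optimal.

6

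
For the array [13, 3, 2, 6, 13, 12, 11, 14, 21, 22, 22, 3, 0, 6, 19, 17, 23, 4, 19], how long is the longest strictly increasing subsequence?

Let dp[i] be the longest increasing subsequence ending at position i. Then dp = [1, 1, 1, 2, 3, 3, 3, 4, 5, 6, 6, 2, 1, 3, 5, 5, 7, 3, 6].
The maximum is 7; one witness is 3, 6, 13, 14, 21, 22, 23 at positions 2,4,5,8,9,10,17.

7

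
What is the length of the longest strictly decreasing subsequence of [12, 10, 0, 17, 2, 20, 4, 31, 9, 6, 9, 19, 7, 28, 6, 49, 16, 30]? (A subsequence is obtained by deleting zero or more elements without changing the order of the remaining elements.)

5

Let dp[i] be the longest decreasing subsequence ending at position i. Then dp = [1, 2, 3, 1, 3, 1, 3, 1, 3, 4, 3, 2, 4, 2, 5, 1, 3, 2].
The maximum is 5; one witness is 12, 10, 9, 7, 6 at positions 1,2,9,13,15.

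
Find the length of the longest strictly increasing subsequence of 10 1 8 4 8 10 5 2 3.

Let dp[i] be the longest increasing subsequence ending at position i. Then dp = [1, 1, 2, 2, 3, 4, 3, 2, 3].
The maximum is 4; one witness is 1, 4, 8, 10 at positions 2,4,5,6.

4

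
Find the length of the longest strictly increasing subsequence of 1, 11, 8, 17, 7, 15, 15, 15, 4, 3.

3

One longest increasing subsequence is 1, 11, 17 (positions 1,2,4), of length 3; no longer one exists.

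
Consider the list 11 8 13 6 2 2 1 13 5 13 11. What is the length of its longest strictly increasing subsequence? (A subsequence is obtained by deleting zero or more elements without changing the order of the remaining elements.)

Let dp[i] be the longest increasing subsequence ending at position i. Then dp = [1, 1, 2, 1, 1, 1, 1, 2, 2, 3, 3].
The maximum is 3; one witness is 2, 5, 13 at positions 5,9,10.

3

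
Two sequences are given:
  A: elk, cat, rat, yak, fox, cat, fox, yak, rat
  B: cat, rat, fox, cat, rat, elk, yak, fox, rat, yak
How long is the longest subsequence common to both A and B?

6

A longest common subsequence is cat, rat, fox, cat, fox, yak (length 6); the LCS DP confirms no longer common subsequence exists.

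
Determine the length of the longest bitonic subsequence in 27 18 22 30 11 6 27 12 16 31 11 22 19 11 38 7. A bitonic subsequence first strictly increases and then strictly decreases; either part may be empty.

8

Let inc[i] be the LIS ending at i and dec[i] the longest strictly decreasing subsequence starting at i. inc = [1, 1, 2, 3, 1, 1, 3, 2, 3, 4, 2, 4, 4, 2, 5, 2], dec = [5, 4, 4, 6, 2, 1, 5, 3, 3, 5, 2, 4, 3, 2, 2, 1].
max_i inc[i]+dec[i]−1 = 8, with one witness 18, 22, 30, 27, 22, 19, 11, 7.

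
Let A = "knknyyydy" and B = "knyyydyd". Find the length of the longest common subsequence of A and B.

A longest common subsequence is knyyydy (length 7); the LCS DP confirms no longer common subsequence exists.

7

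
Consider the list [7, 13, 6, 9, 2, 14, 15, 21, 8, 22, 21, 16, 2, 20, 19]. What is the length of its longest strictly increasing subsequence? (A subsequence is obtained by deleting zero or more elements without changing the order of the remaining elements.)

Scanning left to right, the best length ending at each element is: 7→1, 13→2, 6→1, 9→2, 2→1, 14→3, 15→4, 21→5, 8→2, 22→6, 21→5, 16→5, 2→1, 20→6, 19→6.
So the longest increasing subsequence has length 6, e.g. 7, 13, 14, 15, 21, 22.

6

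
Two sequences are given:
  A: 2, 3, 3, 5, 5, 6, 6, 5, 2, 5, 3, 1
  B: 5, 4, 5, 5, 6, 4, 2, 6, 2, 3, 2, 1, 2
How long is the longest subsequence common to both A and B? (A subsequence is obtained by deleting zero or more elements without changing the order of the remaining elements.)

7

A longest common subsequence is 5, 5, 6, 6, 2, 3, 1 (length 7); the LCS DP confirms no longer common subsequence exists.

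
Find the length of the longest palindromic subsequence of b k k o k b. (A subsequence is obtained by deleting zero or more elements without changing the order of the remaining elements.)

Using dp[i][j] = 2 + dp[i+1][j−1] if the ends match, else max(dp[i+1][j], dp[i][j−1]):
dp[1][6] = 5. A witness is bkokb at positions 1,2,4,5,6.

5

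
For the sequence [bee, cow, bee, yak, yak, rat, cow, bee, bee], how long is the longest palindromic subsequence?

6

Using dp[i][j] = 2 + dp[i+1][j−1] if the ends match, else max(dp[i+1][j], dp[i][j−1]):
dp[1][9] = 6. A witness is bee bee yak yak bee bee at positions 1,3,4,5,8,9.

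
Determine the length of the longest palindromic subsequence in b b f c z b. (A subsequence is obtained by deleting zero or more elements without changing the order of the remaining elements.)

3

One longest palindromic subsequence is bzb (positions 1,5,6); it reads the same forward and backward, and the interval DP gives dp[1][6] = 3.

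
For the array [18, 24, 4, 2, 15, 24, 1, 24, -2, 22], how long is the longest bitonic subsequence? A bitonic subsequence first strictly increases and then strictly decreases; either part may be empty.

6

One longest bitonic subsequence is 18, 24, 4, 2, 1, -2 (positions 1,2,3,4,7,9): it rises to 24 then falls. Length 6 is optimal.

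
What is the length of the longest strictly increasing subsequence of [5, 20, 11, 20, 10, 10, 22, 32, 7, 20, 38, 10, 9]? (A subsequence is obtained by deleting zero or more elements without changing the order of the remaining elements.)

6

Scanning left to right, the best length ending at each element is: 5→1, 20→2, 11→2, 20→3, 10→2, 10→2, 22→4, 32→5, 7→2, 20→3, 38→6, 10→3, 9→3.
So the longest increasing subsequence has length 6, e.g. 5, 11, 20, 22, 32, 38.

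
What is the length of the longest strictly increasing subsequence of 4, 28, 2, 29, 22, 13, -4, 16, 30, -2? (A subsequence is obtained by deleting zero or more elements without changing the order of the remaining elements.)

4

Let dp[i] be the longest increasing subsequence ending at position i. Then dp = [1, 2, 1, 3, 2, 2, 1, 3, 4, 2].
The maximum is 4; one witness is 4, 28, 29, 30 at positions 1,2,4,9.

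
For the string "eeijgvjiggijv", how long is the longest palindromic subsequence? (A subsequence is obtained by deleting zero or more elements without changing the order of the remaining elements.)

Using dp[i][j] = 2 + dp[i+1][j−1] if the ends match, else max(dp[i+1][j], dp[i][j−1]):
dp[1][13] = 8. A witness is vjiggijv at positions 6,7,8,9,10,11,12,13.

8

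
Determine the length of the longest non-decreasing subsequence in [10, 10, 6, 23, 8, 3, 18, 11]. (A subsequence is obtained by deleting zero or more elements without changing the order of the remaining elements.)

Let dp[i] be the longest non-decreasing subsequence ending at position i. Then dp = [1, 2, 1, 3, 2, 1, 3, 3].
The maximum is 3; one witness is 10, 10, 23 at positions 1,2,4.

3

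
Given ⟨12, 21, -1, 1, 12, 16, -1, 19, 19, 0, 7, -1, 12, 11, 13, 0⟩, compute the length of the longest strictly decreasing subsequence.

Scanning left to right, the best length ending at each element is: 12→1, 21→1, -1→2, 1→2, 12→2, 16→2, -1→3, 19→2, 19→2, 0→3, 7→3, -1→4, 12→3, 11→4, 13→3, 0→5.
So the longest decreasing subsequence has length 5, e.g. 21, 16, 12, 11, 0.

5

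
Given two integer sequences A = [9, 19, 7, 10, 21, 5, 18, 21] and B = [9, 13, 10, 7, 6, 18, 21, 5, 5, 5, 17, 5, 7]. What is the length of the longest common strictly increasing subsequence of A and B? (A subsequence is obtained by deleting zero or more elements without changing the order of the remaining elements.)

4

A longest common strictly increasing subsequence is 9, 10, 18, 21 (length 4); it appears in order in both A and B, and no longer such subsequence exists.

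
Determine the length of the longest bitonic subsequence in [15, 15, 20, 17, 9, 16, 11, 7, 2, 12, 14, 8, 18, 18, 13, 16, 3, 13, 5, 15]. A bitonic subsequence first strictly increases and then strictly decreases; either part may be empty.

One longest bitonic subsequence is 9, 11, 12, 14, 18, 16, 13, 5 (positions 5,7,10,11,13,16,18,19): it rises to 18 then falls. Length 8 is optimal.

8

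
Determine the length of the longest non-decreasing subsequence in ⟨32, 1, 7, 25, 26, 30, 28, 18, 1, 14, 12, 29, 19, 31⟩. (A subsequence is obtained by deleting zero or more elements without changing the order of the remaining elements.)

Scanning left to right, the best length ending at each element is: 32→1, 1→1, 7→2, 25→3, 26→4, 30→5, 28→5, 18→3, 1→2, 14→3, 12→3, 29→6, 19→4, 31→7.
So the longest non-decreasing subsequence has length 7, e.g. 1, 7, 25, 26, 28, 29, 31.

7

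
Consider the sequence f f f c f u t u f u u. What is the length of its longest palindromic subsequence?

One longest palindromic subsequence is uufuu (positions 6,8,9,10,11); it reads the same forward and backward, and the interval DP gives dp[1][11] = 5.

5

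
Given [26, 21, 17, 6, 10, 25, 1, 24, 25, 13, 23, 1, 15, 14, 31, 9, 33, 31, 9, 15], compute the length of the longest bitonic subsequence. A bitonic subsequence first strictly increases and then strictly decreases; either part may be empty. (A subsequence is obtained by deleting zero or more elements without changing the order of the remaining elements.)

One longest bitonic subsequence is 6, 10, 25, 24, 23, 15, 14, 9 (positions 4,5,6,8,11,13,14,19): it rises to 25 then falls. Length 8 is optimal.

8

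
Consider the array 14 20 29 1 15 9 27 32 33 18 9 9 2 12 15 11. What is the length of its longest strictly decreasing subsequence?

Scanning left to right, the best length ending at each element is: 14→1, 20→1, 29→1, 1→2, 15→2, 9→3, 27→2, 32→1, 33→1, 18→3, 9→4, 9→4, 2→5, 12→4, 15→4, 11→5.
So the longest decreasing subsequence has length 5, e.g. 29, 27, 18, 9, 2.

5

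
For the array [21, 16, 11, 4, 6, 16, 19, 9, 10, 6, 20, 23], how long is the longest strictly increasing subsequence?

Scanning left to right, the best length ending at each element is: 21→1, 16→1, 11→1, 4→1, 6→2, 16→3, 19→4, 9→3, 10→4, 6→2, 20→5, 23→6.
So the longest increasing subsequence has length 6, e.g. 4, 6, 16, 19, 20, 23.

6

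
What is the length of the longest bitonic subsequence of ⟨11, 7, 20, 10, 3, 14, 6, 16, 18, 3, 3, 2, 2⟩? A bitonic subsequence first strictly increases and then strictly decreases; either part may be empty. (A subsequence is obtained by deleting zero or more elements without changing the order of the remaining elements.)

One longest bitonic subsequence is 7, 10, 14, 16, 18, 3, 2 (positions 2,4,6,8,9,11,13): it rises to 18 then falls. Length 7 is optimal.

7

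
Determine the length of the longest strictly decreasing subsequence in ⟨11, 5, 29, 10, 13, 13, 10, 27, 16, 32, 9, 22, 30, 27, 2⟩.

5

One longest decreasing subsequence is 29, 13, 10, 9, 2 (positions 3,5,7,11,15), of length 5; no longer one exists.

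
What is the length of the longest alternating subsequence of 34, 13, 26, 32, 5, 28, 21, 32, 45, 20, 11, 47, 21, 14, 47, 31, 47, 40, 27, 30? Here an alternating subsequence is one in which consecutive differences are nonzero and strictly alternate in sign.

Track the best alternating length ending on an up-step vs a down-step at each position: up/down = 1/1, 1/2, 3/2, 3/2, 1/4, 5/4, 5/6, 7/2, 7/1, 5/8, 5/8, 9/1, 9/10, 9/10, 11/1, 11/12, 13/1, 13/14, 11/14, 15/14.
The maximum over both is 15; one such subsequence is 34, 13, 26, 5, 28, 21, 32, 20, 47, 21, 47, 31, 47, 27, 30.

15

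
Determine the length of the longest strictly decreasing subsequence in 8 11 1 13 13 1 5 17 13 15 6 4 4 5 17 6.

4

One longest decreasing subsequence is 17, 13, 6, 4 (positions 8,9,11,12), of length 4; no longer one exists.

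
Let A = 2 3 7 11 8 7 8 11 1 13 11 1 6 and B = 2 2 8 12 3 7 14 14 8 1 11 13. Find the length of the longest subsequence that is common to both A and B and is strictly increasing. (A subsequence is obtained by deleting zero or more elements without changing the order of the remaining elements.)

For each value that appears in both, track the longest common increasing run ending there.
The best achievable length is 6; one witness is 2, 3, 7, 8, 11, 13 (A-positions 1,2,3,5,8,10, B-positions 1,5,6,9,11,12).

6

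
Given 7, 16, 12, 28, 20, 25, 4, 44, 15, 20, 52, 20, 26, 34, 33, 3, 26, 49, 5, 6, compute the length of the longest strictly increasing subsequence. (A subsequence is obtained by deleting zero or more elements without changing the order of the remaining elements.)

Scanning left to right, the best length ending at each element is: 7→1, 16→2, 12→2, 28→3, 20→3, 25→4, 4→1, 44→5, 15→3, 20→4, 52→6, 20→4, 26→5, 34→6, 33→6, 3→1, 26→5, 49→7, 5→2, 6→3.
So the longest increasing subsequence has length 7, e.g. 7, 16, 20, 25, 26, 34, 49.

7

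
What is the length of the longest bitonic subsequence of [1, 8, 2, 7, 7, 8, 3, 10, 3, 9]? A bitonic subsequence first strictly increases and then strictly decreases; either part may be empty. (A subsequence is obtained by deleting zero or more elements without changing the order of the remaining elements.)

Let inc[i] be the LIS ending at i and dec[i] the longest strictly decreasing subsequence starting at i. inc = [1, 2, 2, 3, 3, 4, 3, 5, 3, 5], dec = [1, 3, 1, 2, 2, 2, 1, 2, 1, 1].
max_i inc[i]+dec[i]−1 = 6, with one witness 1, 2, 7, 8, 10, 9.

6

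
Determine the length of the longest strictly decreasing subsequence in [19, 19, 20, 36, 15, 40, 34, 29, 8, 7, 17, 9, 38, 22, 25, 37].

Let dp[i] be the longest decreasing subsequence ending at position i. Then dp = [1, 1, 1, 1, 2, 1, 2, 3, 4, 5, 4, 5, 2, 4, 4, 3].
The maximum is 5; one witness is 36, 34, 29, 8, 7 at positions 4,7,8,9,10.

5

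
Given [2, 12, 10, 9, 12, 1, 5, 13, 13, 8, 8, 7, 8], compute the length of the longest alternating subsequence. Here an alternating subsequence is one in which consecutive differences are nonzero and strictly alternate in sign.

8

A longest alternating subsequence is 2, 12, 10, 12, 1, 13, 7, 8 (positions 1,2,3,5,6,8,12,13); its 7 consecutive differences strictly alternate in sign, and length 8 is optimal.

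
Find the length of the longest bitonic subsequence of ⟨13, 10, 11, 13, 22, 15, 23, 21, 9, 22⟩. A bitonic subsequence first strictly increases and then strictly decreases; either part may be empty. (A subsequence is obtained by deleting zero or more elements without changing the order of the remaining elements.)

7

One longest bitonic subsequence is 10, 11, 13, 22, 23, 21, 9 (positions 2,3,4,5,7,8,9): it rises to 23 then falls. Length 7 is optimal.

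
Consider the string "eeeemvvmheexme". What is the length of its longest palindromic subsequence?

Using dp[i][j] = 2 + dp[i+1][j−1] if the ends match, else max(dp[i+1][j], dp[i][j−1]):
dp[1][14] = 10. A witness is eeemvvmeee at positions 1,3,4,5,6,7,8,10,11,14.

10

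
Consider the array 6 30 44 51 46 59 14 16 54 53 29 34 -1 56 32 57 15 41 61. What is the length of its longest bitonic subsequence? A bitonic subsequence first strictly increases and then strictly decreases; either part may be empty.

Let inc[i] be the LIS ending at i and dec[i] the longest strictly decreasing subsequence starting at i. inc = [1, 2, 3, 4, 4, 5, 2, 3, 5, 5, 4, 5, 1, 6, 5, 7, 3, 6, 8], dec = [2, 3, 4, 5, 4, 6, 2, 2, 5, 4, 2, 3, 1, 3, 2, 2, 1, 1, 1].
max_i inc[i]+dec[i]−1 = 10, with one witness 6, 30, 44, 51, 59, 54, 53, 34, 32, 15.

10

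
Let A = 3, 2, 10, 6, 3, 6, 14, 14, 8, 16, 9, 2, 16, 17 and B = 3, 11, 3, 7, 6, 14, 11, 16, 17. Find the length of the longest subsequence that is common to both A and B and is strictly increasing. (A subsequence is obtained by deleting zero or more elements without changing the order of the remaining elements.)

5

For each value that appears in both, track the longest common increasing run ending there.
The best achievable length is 5; one witness is 3, 6, 14, 16, 17 (A-positions 1,4,7,10,14, B-positions 1,5,6,8,9).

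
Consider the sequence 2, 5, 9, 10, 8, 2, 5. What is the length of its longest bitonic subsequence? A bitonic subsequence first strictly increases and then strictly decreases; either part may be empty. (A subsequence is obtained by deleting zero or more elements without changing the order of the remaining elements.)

Let inc[i] be the LIS ending at i and dec[i] the longest strictly decreasing subsequence starting at i. inc = [1, 2, 3, 4, 3, 1, 2], dec = [1, 2, 3, 3, 2, 1, 1].
max_i inc[i]+dec[i]−1 = 6, with one witness 2, 5, 9, 10, 8, 5.

6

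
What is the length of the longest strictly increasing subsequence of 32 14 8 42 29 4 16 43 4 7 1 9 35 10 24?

5

Let dp[i] be the longest increasing subsequence ending at position i. Then dp = [1, 1, 1, 2, 2, 1, 2, 3, 1, 2, 1, 3, 4, 4, 5].
The maximum is 5; one witness is 4, 7, 9, 10, 24 at positions 6,10,12,14,15.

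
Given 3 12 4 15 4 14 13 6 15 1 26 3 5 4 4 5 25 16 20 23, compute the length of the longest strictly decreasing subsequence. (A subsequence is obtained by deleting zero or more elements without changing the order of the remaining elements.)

6

One longest decreasing subsequence is 15, 14, 13, 6, 5, 4 (positions 4,6,7,8,13,14), of length 6; no longer one exists.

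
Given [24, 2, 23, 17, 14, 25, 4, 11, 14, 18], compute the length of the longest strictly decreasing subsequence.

Let dp[i] be the longest decreasing subsequence ending at position i. Then dp = [1, 2, 2, 3, 4, 1, 5, 5, 4, 3].
The maximum is 5; one witness is 24, 23, 17, 14, 4 at positions 1,3,4,5,7.

5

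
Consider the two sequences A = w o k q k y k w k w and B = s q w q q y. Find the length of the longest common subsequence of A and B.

3

Backtracking the LCS table gives one alignment: w (A1,B3) → q (A4,B5) → y (A6,B6).
So the longest common subsequence has length 3.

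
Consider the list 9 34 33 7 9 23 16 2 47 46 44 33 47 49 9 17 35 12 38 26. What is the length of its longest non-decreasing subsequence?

One longest non-decreasing subsequence is 9, 9, 23, 47, 47, 49 (positions 1,5,6,9,13,14), of length 6; no longer one exists.

6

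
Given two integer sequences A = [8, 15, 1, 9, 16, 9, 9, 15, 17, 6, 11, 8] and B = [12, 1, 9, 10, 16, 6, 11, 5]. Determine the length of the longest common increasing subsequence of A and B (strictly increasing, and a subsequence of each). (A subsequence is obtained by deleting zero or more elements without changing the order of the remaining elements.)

A longest common strictly increasing subsequence is 1, 9, 16 (length 3); it appears in order in both A and B, and no longer such subsequence exists.

3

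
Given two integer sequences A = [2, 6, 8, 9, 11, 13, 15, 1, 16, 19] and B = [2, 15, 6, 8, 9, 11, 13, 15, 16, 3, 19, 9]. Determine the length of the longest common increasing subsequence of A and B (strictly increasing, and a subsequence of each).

A longest common strictly increasing subsequence is 2, 6, 8, 9, 11, 13, 15, 16, 19 (length 9); it appears in order in both A and B, and no longer such subsequence exists.

9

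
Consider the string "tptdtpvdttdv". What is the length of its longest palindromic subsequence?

7

One longest palindromic subsequence is ttdvdtt (positions 1,3,4,7,8,9,10); it reads the same forward and backward, and the interval DP gives dp[1][12] = 7.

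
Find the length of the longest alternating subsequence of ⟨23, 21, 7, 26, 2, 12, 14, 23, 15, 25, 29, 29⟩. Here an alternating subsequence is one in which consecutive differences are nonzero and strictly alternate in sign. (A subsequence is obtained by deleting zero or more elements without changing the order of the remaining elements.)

A longest alternating subsequence is 23, 21, 26, 2, 23, 15, 25 (positions 1,2,4,5,8,9,10); its 6 consecutive differences strictly alternate in sign, and length 7 is optimal.

7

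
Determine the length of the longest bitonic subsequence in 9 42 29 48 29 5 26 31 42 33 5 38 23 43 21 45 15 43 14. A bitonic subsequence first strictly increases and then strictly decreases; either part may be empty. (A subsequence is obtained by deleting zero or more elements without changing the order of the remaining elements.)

9

Let inc[i] be the LIS ending at i and dec[i] the longest strictly decreasing subsequence starting at i. inc = [1, 2, 2, 3, 2, 1, 2, 3, 4, 4, 1, 5, 2, 6, 2, 7, 2, 6, 2], dec = [2, 7, 6, 7, 6, 1, 5, 5, 6, 5, 1, 5, 4, 4, 3, 3, 2, 2, 1].
max_i inc[i]+dec[i]−1 = 9, with one witness 9, 42, 48, 42, 38, 23, 21, 15, 14.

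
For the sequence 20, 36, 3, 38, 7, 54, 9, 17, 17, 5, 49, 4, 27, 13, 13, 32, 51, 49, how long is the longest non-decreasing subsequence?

Let dp[i] be the longest non-decreasing subsequence ending at position i. Then dp = [1, 2, 1, 3, 2, 4, 3, 4, 5, 2, 6, 2, 6, 4, 5, 7, 8, 8].
The maximum is 8; one witness is 3, 7, 9, 17, 17, 27, 32, 51 at positions 3,5,7,8,9,13,16,17.

8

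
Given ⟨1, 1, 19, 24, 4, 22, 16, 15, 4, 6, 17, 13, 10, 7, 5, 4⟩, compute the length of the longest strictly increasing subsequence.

Let dp[i] be the longest increasing subsequence ending at position i. Then dp = [1, 1, 2, 3, 2, 3, 3, 3, 2, 3, 4, 4, 4, 4, 3, 2].
The maximum is 4; one witness is 1, 4, 16, 17 at positions 1,5,7,11.

4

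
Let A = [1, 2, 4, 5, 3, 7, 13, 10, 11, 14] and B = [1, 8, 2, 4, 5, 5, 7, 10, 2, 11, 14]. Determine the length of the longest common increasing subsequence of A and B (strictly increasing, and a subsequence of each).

8

For each value that appears in both, track the longest common increasing run ending there.
The best achievable length is 8; one witness is 1, 2, 4, 5, 7, 10, 11, 14 (A-positions 1,2,3,4,6,8,9,10, B-positions 1,3,4,5,7,8,10,11).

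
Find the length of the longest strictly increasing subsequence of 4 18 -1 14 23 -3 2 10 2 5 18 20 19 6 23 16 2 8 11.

Let dp[i] be the longest increasing subsequence ending at position i. Then dp = [1, 2, 1, 2, 3, 1, 2, 3, 2, 3, 4, 5, 5, 4, 6, 5, 2, 5, 6].
The maximum is 6; one witness is -1, 2, 10, 18, 20, 23 at positions 3,7,8,11,12,15.

6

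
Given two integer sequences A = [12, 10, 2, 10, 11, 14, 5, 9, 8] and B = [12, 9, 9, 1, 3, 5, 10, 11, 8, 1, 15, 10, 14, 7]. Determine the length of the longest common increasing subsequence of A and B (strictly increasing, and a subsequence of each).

3

For each value that appears in both, track the longest common increasing run ending there.
The best achievable length is 3; one witness is 10, 11, 14 (A-positions 2,5,6, B-positions 7,8,13).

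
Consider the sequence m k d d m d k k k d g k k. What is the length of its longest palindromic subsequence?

7

Using dp[i][j] = 2 + dp[i+1][j−1] if the ends match, else max(dp[i+1][j], dp[i][j−1]):
dp[1][13] = 7. A witness is kdkkkdk at positions 2,6,7,8,9,10,13.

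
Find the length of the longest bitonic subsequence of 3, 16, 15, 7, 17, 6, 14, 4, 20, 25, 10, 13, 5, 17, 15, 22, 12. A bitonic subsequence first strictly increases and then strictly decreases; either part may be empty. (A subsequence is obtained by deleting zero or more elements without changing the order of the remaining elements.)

One longest bitonic subsequence is 3, 16, 17, 20, 25, 17, 15, 12 (positions 1,2,5,9,10,14,15,17): it rises to 25 then falls. Length 8 is optimal.

8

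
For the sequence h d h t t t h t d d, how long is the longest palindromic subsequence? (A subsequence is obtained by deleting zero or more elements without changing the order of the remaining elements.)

7

One longest palindromic subsequence is dhttthd (positions 2,3,4,5,6,7,10); it reads the same forward and backward, and the interval DP gives dp[1][10] = 7.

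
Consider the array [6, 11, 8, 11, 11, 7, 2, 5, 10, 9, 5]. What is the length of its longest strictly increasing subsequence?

3

Scanning left to right, the best length ending at each element is: 6→1, 11→2, 8→2, 11→3, 11→3, 7→2, 2→1, 5→2, 10→3, 9→3, 5→2.
So the longest increasing subsequence has length 3, e.g. 6, 8, 11.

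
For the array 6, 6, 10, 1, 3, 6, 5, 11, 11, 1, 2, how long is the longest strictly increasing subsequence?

Let dp[i] be the longest increasing subsequence ending at position i. Then dp = [1, 1, 2, 1, 2, 3, 3, 4, 4, 1, 2].
The maximum is 4; one witness is 1, 3, 6, 11 at positions 4,5,6,8.

4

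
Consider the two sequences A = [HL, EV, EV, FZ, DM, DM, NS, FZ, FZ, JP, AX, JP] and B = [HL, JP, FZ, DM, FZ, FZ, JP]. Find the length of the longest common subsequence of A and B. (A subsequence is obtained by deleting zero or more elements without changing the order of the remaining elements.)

6

A longest common subsequence is HL, FZ, DM, FZ, FZ, JP (length 6); the LCS DP confirms no longer common subsequence exists.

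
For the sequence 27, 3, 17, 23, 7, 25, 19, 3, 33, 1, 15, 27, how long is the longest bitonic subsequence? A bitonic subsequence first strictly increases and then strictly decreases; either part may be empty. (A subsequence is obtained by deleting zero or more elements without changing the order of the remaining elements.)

7

Let inc[i] be the LIS ending at i and dec[i] the longest strictly decreasing subsequence starting at i. inc = [1, 1, 2, 3, 2, 4, 3, 1, 5, 1, 3, 5], dec = [5, 2, 4, 4, 3, 4, 3, 2, 2, 1, 1, 1].
max_i inc[i]+dec[i]−1 = 7, with one witness 3, 17, 23, 25, 19, 3, 1.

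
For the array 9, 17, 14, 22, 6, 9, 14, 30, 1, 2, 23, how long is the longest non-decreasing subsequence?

4

One longest non-decreasing subsequence is 9, 17, 22, 30 (positions 1,2,4,8), of length 4; no longer one exists.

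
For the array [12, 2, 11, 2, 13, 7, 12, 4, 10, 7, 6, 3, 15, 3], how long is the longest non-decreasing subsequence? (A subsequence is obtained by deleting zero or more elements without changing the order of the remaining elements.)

5

Scanning left to right, the best length ending at each element is: 12→1, 2→1, 11→2, 2→2, 13→3, 7→3, 12→4, 4→3, 10→4, 7→4, 6→4, 3→3, 15→5, 3→4.
So the longest non-decreasing subsequence has length 5, e.g. 2, 2, 7, 12, 15.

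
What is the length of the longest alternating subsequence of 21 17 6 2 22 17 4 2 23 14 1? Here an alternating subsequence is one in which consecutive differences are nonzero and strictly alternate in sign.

6

A longest alternating subsequence is 21, 17, 22, 17, 23, 14 (positions 1,2,5,6,9,10); its 5 consecutive differences strictly alternate in sign, and length 6 is optimal.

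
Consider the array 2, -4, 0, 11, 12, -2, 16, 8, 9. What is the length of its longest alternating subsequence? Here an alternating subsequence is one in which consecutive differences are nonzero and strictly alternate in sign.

7

Track the best alternating length ending on an up-step vs a down-step at each position: up/down = 1/1, 1/2, 3/2, 3/1, 3/1, 3/4, 5/1, 5/6, 7/6.
The maximum over both is 7; one such subsequence is 2, -4, 0, -2, 16, 8, 9.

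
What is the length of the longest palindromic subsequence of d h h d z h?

One longest palindromic subsequence is dhhd (positions 1,2,3,4); it reads the same forward and backward, and the interval DP gives dp[1][6] = 4.

4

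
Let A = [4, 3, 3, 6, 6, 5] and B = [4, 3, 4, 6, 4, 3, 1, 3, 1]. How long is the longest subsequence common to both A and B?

A longest common subsequence is 4, 3, 3 (length 3); the LCS DP confirms no longer common subsequence exists.

3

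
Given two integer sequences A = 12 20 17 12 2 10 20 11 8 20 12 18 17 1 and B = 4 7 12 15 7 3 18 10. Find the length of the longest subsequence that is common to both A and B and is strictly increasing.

2

A longest common strictly increasing subsequence is 12, 18 (length 2); it appears in order in both A and B, and no longer such subsequence exists.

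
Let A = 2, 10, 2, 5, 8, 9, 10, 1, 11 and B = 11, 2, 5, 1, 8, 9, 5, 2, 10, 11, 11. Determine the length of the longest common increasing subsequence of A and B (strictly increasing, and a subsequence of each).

For each value that appears in both, track the longest common increasing run ending there.
The best achievable length is 6; one witness is 2, 5, 8, 9, 10, 11 (A-positions 1,4,5,6,7,9, B-positions 2,3,5,6,9,10).

6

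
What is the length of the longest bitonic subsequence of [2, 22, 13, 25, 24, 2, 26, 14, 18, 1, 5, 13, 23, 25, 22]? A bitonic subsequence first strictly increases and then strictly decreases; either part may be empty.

Let inc[i] be the LIS ending at i and dec[i] the longest strictly decreasing subsequence starting at i. inc = [1, 2, 2, 3, 3, 1, 4, 3, 4, 1, 2, 3, 5, 6, 5], dec = [2, 4, 3, 4, 3, 2, 3, 2, 2, 1, 1, 1, 2, 2, 1].
max_i inc[i]+dec[i]−1 = 7, with one witness 2, 13, 14, 18, 23, 25, 22.

7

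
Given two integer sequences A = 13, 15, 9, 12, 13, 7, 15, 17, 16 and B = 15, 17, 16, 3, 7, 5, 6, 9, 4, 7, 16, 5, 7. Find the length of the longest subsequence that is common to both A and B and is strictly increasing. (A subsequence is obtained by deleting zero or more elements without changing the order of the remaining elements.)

2

A longest common strictly increasing subsequence is 15, 17 (length 2); it appears in order in both A and B, and no longer such subsequence exists.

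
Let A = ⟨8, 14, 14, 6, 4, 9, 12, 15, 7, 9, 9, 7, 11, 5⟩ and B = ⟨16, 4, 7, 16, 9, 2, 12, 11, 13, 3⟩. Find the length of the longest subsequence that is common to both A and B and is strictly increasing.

4

A longest common strictly increasing subsequence is 4, 7, 9, 11 (length 4); it appears in order in both A and B, and no longer such subsequence exists.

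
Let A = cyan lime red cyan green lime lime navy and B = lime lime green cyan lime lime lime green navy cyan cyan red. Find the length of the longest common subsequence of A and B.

5

Backtracking the LCS table gives one alignment: cyan (A1,B4) → lime (A2,B5) → lime (A6,B6) → lime (A7,B7) → navy (A8,B9).
So the longest common subsequence has length 5.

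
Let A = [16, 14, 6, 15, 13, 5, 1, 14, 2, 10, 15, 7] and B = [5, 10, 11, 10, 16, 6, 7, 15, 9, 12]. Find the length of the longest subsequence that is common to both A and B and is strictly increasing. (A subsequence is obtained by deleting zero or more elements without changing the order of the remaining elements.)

A longest common strictly increasing subsequence is 5, 10, 15 (length 3); it appears in order in both A and B, and no longer such subsequence exists.

3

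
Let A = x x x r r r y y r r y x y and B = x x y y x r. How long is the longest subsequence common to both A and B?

Backtracking the LCS table gives one alignment: x (A2,B1) → x (A3,B2) → y (A7,B3) → y (A8,B4) → r (A10,B6).
So the longest common subsequence has length 5.

5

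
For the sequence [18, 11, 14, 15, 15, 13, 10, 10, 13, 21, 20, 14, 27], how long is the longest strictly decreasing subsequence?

4

Let dp[i] be the longest decreasing subsequence ending at position i. Then dp = [1, 2, 2, 2, 2, 3, 4, 4, 3, 1, 2, 3, 1].
The maximum is 4; one witness is 18, 14, 13, 10 at positions 1,3,6,7.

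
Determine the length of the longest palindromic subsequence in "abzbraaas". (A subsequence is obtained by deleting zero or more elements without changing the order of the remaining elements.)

5

Using dp[i][j] = 2 + dp[i+1][j−1] if the ends match, else max(dp[i+1][j], dp[i][j−1]):
dp[1][9] = 5. A witness is abzba at positions 1,2,3,4,8.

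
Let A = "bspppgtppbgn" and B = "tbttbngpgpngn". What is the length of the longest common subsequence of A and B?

6

A longest common subsequence is bpgpgn (length 6); the LCS DP confirms no longer common subsequence exists.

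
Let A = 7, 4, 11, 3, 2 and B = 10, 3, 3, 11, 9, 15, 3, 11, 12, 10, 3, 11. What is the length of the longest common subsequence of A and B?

Backtracking the LCS table gives one alignment: 11 (A3,B8) → 3 (A4,B11).
So the longest common subsequence has length 2.

2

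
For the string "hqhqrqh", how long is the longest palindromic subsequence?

5

One longest palindromic subsequence is hqrqh (positions 1,2,5,6,7); it reads the same forward and backward, and the interval DP gives dp[1][7] = 5.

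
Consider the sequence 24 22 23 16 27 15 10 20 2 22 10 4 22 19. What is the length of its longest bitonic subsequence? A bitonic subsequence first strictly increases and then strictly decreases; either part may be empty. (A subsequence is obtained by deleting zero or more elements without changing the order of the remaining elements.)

6

Let inc[i] be the LIS ending at i and dec[i] the longest strictly decreasing subsequence starting at i. inc = [1, 1, 2, 1, 3, 1, 1, 2, 1, 3, 2, 2, 3, 3], dec = [6, 5, 5, 4, 4, 3, 2, 3, 1, 3, 2, 1, 2, 1].
max_i inc[i]+dec[i]−1 = 6, with one witness 24, 23, 16, 15, 10, 4.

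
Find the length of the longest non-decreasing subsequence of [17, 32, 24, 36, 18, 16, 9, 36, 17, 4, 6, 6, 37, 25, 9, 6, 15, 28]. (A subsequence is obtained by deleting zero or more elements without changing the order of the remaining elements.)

6

One longest non-decreasing subsequence is 4, 6, 6, 9, 15, 28 (positions 10,11,12,15,17,18), of length 6; no longer one exists.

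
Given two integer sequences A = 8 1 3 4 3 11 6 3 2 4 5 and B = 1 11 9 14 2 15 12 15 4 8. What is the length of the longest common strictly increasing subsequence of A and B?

3

A longest common strictly increasing subsequence is 1, 2, 4 (length 3); it appears in order in both A and B, and no longer such subsequence exists.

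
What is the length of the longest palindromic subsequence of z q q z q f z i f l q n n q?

One longest palindromic subsequence is qqfifqq (positions 2,5,6,8,9,11,14); it reads the same forward and backward, and the interval DP gives dp[1][14] = 7.

7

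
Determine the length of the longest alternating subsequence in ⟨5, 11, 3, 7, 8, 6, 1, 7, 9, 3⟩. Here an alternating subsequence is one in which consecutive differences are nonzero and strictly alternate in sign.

7

Track the best alternating length ending on an up-step vs a down-step at each position: up/down = 1/1, 2/1, 1/3, 4/3, 4/3, 4/5, 1/5, 6/5, 6/3, 6/7.
The maximum over both is 7; one such subsequence is 5, 11, 3, 7, 6, 7, 3.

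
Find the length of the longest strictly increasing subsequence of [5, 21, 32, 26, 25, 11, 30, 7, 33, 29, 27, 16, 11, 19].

One longest increasing subsequence is 5, 21, 26, 30, 33 (positions 1,2,4,7,9), of length 5; no longer one exists.

5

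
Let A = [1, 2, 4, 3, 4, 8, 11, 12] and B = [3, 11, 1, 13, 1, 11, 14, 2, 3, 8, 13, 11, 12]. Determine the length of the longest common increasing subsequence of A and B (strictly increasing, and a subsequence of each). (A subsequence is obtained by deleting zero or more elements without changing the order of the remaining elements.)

A longest common strictly increasing subsequence is 1, 2, 3, 8, 11, 12 (length 6); it appears in order in both A and B, and no longer such subsequence exists.

6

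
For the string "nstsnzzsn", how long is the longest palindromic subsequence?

6

One longest palindromic subsequence is nszzsn (positions 1,2,6,7,8,9); it reads the same forward and backward, and the interval DP gives dp[1][9] = 6.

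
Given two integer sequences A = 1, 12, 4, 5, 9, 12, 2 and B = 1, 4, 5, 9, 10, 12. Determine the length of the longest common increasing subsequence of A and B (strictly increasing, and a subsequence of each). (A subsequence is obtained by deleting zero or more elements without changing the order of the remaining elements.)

A longest common strictly increasing subsequence is 1, 4, 5, 9, 12 (length 5); it appears in order in both A and B, and no longer such subsequence exists.

5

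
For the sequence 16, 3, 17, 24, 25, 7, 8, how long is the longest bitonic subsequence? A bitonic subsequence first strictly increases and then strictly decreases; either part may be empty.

One longest bitonic subsequence is 16, 17, 24, 25, 8 (positions 1,3,4,5,7): it rises to 25 then falls. Length 5 is optimal.

5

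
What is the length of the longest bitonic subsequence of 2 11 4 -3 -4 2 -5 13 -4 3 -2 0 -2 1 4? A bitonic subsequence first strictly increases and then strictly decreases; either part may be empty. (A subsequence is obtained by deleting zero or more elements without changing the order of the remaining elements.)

One longest bitonic subsequence is 2, 11, 4, 3, 0, -2 (positions 1,2,3,10,12,13): it rises to 11 then falls. Length 6 is optimal.

6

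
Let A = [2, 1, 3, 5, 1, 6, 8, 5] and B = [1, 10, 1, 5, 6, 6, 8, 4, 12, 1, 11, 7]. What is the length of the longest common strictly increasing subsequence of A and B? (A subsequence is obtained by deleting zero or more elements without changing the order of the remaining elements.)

A longest common strictly increasing subsequence is 1, 5, 6, 8 (length 4); it appears in order in both A and B, and no longer such subsequence exists.

4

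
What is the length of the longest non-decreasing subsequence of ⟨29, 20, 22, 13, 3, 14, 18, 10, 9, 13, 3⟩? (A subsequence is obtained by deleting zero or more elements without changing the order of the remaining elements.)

Let dp[i] be the longest non-decreasing subsequence ending at position i. Then dp = [1, 1, 2, 1, 1, 2, 3, 2, 2, 3, 2].
The maximum is 3; one witness is 13, 14, 18 at positions 4,6,7.

3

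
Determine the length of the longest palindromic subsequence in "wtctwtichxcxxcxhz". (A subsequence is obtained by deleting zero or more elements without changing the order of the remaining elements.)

8

One longest palindromic subsequence is hxcxxcxh (positions 9,10,11,12,13,14,15,16); it reads the same forward and backward, and the interval DP gives dp[1][17] = 8.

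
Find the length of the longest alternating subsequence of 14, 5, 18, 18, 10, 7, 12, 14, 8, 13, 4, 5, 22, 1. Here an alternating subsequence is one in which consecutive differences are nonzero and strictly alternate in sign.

Track the best alternating length ending on an up-step vs a down-step at each position: up/down = 1/1, 1/2, 3/1, 3/1, 3/4, 3/4, 5/4, 5/4, 5/6, 7/6, 1/8, 9/8, 9/1, 1/10.
The maximum over both is 10; one such subsequence is 14, 5, 18, 10, 12, 8, 13, 4, 5, 1.

10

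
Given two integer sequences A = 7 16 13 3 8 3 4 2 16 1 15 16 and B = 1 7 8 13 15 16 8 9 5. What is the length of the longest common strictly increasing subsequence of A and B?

A longest common strictly increasing subsequence is 7, 8, 15, 16 (length 4); it appears in order in both A and B, and no longer such subsequence exists.

4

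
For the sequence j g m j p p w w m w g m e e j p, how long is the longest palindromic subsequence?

8

One longest palindromic subsequence is jgmwwmgj (positions 1,2,3,7,8,9,11,15); it reads the same forward and backward, and the interval DP gives dp[1][16] = 8.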